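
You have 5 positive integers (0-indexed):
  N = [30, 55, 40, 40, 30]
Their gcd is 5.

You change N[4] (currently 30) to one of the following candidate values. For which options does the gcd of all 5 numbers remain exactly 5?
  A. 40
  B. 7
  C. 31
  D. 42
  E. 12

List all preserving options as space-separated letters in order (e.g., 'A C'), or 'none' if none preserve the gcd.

Answer: A

Derivation:
Old gcd = 5; gcd of others (without N[4]) = 5
New gcd for candidate v: gcd(5, v). Preserves old gcd iff gcd(5, v) = 5.
  Option A: v=40, gcd(5,40)=5 -> preserves
  Option B: v=7, gcd(5,7)=1 -> changes
  Option C: v=31, gcd(5,31)=1 -> changes
  Option D: v=42, gcd(5,42)=1 -> changes
  Option E: v=12, gcd(5,12)=1 -> changes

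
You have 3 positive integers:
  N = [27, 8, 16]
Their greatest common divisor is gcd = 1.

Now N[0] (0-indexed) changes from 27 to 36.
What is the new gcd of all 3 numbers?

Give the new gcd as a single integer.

Answer: 4

Derivation:
Numbers: [27, 8, 16], gcd = 1
Change: index 0, 27 -> 36
gcd of the OTHER numbers (without index 0): gcd([8, 16]) = 8
New gcd = gcd(g_others, new_val) = gcd(8, 36) = 4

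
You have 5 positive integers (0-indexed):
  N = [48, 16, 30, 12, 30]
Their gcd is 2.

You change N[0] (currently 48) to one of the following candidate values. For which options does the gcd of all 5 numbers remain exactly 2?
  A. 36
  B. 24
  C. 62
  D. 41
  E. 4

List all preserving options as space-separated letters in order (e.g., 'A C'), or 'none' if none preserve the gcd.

Answer: A B C E

Derivation:
Old gcd = 2; gcd of others (without N[0]) = 2
New gcd for candidate v: gcd(2, v). Preserves old gcd iff gcd(2, v) = 2.
  Option A: v=36, gcd(2,36)=2 -> preserves
  Option B: v=24, gcd(2,24)=2 -> preserves
  Option C: v=62, gcd(2,62)=2 -> preserves
  Option D: v=41, gcd(2,41)=1 -> changes
  Option E: v=4, gcd(2,4)=2 -> preserves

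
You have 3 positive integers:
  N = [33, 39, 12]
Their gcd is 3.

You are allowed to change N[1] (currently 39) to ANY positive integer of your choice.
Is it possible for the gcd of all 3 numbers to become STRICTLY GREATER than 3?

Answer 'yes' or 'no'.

Answer: no

Derivation:
Current gcd = 3
gcd of all OTHER numbers (without N[1]=39): gcd([33, 12]) = 3
The new gcd after any change is gcd(3, new_value).
This can be at most 3.
Since 3 = old gcd 3, the gcd can only stay the same or decrease.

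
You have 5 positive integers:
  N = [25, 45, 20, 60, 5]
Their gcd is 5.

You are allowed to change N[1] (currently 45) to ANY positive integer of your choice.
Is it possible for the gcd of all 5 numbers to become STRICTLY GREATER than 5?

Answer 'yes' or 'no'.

Current gcd = 5
gcd of all OTHER numbers (without N[1]=45): gcd([25, 20, 60, 5]) = 5
The new gcd after any change is gcd(5, new_value).
This can be at most 5.
Since 5 = old gcd 5, the gcd can only stay the same or decrease.

Answer: no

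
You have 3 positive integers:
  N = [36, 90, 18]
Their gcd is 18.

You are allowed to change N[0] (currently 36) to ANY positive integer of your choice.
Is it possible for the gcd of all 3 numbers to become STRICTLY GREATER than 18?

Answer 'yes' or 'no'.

Answer: no

Derivation:
Current gcd = 18
gcd of all OTHER numbers (without N[0]=36): gcd([90, 18]) = 18
The new gcd after any change is gcd(18, new_value).
This can be at most 18.
Since 18 = old gcd 18, the gcd can only stay the same or decrease.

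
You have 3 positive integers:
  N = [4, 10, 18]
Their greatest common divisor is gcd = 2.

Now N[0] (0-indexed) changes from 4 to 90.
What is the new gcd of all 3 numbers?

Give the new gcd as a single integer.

Answer: 2

Derivation:
Numbers: [4, 10, 18], gcd = 2
Change: index 0, 4 -> 90
gcd of the OTHER numbers (without index 0): gcd([10, 18]) = 2
New gcd = gcd(g_others, new_val) = gcd(2, 90) = 2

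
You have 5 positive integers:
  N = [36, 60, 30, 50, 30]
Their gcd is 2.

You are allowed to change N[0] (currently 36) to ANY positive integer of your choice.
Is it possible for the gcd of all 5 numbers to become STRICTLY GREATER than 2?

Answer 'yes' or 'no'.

Current gcd = 2
gcd of all OTHER numbers (without N[0]=36): gcd([60, 30, 50, 30]) = 10
The new gcd after any change is gcd(10, new_value).
This can be at most 10.
Since 10 > old gcd 2, the gcd CAN increase (e.g., set N[0] = 10).

Answer: yes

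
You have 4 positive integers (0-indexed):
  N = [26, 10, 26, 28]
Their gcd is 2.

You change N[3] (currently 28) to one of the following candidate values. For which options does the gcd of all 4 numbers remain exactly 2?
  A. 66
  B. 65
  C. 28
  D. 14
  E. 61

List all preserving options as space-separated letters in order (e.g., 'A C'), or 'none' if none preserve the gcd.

Answer: A C D

Derivation:
Old gcd = 2; gcd of others (without N[3]) = 2
New gcd for candidate v: gcd(2, v). Preserves old gcd iff gcd(2, v) = 2.
  Option A: v=66, gcd(2,66)=2 -> preserves
  Option B: v=65, gcd(2,65)=1 -> changes
  Option C: v=28, gcd(2,28)=2 -> preserves
  Option D: v=14, gcd(2,14)=2 -> preserves
  Option E: v=61, gcd(2,61)=1 -> changes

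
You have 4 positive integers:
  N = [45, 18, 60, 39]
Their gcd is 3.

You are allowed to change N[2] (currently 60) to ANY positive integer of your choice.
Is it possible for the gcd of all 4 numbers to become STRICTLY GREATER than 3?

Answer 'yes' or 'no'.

Answer: no

Derivation:
Current gcd = 3
gcd of all OTHER numbers (without N[2]=60): gcd([45, 18, 39]) = 3
The new gcd after any change is gcd(3, new_value).
This can be at most 3.
Since 3 = old gcd 3, the gcd can only stay the same or decrease.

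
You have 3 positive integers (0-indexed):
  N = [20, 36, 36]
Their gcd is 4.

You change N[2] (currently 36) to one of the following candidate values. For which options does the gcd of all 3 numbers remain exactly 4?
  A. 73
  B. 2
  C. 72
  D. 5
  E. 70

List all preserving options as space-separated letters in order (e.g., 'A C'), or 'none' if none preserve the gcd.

Old gcd = 4; gcd of others (without N[2]) = 4
New gcd for candidate v: gcd(4, v). Preserves old gcd iff gcd(4, v) = 4.
  Option A: v=73, gcd(4,73)=1 -> changes
  Option B: v=2, gcd(4,2)=2 -> changes
  Option C: v=72, gcd(4,72)=4 -> preserves
  Option D: v=5, gcd(4,5)=1 -> changes
  Option E: v=70, gcd(4,70)=2 -> changes

Answer: C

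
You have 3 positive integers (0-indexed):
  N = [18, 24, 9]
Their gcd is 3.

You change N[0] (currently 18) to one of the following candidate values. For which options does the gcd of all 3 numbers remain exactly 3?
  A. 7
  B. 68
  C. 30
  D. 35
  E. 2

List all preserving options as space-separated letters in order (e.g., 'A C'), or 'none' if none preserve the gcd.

Answer: C

Derivation:
Old gcd = 3; gcd of others (without N[0]) = 3
New gcd for candidate v: gcd(3, v). Preserves old gcd iff gcd(3, v) = 3.
  Option A: v=7, gcd(3,7)=1 -> changes
  Option B: v=68, gcd(3,68)=1 -> changes
  Option C: v=30, gcd(3,30)=3 -> preserves
  Option D: v=35, gcd(3,35)=1 -> changes
  Option E: v=2, gcd(3,2)=1 -> changes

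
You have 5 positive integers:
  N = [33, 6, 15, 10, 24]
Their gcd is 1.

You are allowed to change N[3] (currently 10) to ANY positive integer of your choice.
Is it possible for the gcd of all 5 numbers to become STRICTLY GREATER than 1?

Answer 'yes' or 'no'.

Current gcd = 1
gcd of all OTHER numbers (without N[3]=10): gcd([33, 6, 15, 24]) = 3
The new gcd after any change is gcd(3, new_value).
This can be at most 3.
Since 3 > old gcd 1, the gcd CAN increase (e.g., set N[3] = 3).

Answer: yes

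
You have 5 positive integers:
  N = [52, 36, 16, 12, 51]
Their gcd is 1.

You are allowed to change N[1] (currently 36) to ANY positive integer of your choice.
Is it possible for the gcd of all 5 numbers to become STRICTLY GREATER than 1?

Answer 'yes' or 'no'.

Answer: no

Derivation:
Current gcd = 1
gcd of all OTHER numbers (without N[1]=36): gcd([52, 16, 12, 51]) = 1
The new gcd after any change is gcd(1, new_value).
This can be at most 1.
Since 1 = old gcd 1, the gcd can only stay the same or decrease.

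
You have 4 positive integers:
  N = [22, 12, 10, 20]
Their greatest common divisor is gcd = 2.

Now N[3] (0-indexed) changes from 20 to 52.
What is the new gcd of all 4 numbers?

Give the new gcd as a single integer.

Numbers: [22, 12, 10, 20], gcd = 2
Change: index 3, 20 -> 52
gcd of the OTHER numbers (without index 3): gcd([22, 12, 10]) = 2
New gcd = gcd(g_others, new_val) = gcd(2, 52) = 2

Answer: 2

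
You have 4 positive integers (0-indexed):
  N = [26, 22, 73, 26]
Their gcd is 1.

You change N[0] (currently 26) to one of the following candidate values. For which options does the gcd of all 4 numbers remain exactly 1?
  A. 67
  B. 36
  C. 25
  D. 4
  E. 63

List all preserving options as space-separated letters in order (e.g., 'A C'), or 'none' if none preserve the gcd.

Answer: A B C D E

Derivation:
Old gcd = 1; gcd of others (without N[0]) = 1
New gcd for candidate v: gcd(1, v). Preserves old gcd iff gcd(1, v) = 1.
  Option A: v=67, gcd(1,67)=1 -> preserves
  Option B: v=36, gcd(1,36)=1 -> preserves
  Option C: v=25, gcd(1,25)=1 -> preserves
  Option D: v=4, gcd(1,4)=1 -> preserves
  Option E: v=63, gcd(1,63)=1 -> preserves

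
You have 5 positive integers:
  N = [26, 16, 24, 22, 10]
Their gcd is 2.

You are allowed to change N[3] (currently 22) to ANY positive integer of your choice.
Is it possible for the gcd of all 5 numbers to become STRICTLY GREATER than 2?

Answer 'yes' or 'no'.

Current gcd = 2
gcd of all OTHER numbers (without N[3]=22): gcd([26, 16, 24, 10]) = 2
The new gcd after any change is gcd(2, new_value).
This can be at most 2.
Since 2 = old gcd 2, the gcd can only stay the same or decrease.

Answer: no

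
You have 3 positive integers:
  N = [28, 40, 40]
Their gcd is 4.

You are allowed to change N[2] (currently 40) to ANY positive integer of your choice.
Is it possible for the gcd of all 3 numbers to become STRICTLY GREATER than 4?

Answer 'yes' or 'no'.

Current gcd = 4
gcd of all OTHER numbers (without N[2]=40): gcd([28, 40]) = 4
The new gcd after any change is gcd(4, new_value).
This can be at most 4.
Since 4 = old gcd 4, the gcd can only stay the same or decrease.

Answer: no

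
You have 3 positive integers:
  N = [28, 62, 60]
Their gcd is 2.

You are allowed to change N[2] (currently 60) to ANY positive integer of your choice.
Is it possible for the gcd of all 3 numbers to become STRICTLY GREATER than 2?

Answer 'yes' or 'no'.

Current gcd = 2
gcd of all OTHER numbers (without N[2]=60): gcd([28, 62]) = 2
The new gcd after any change is gcd(2, new_value).
This can be at most 2.
Since 2 = old gcd 2, the gcd can only stay the same or decrease.

Answer: no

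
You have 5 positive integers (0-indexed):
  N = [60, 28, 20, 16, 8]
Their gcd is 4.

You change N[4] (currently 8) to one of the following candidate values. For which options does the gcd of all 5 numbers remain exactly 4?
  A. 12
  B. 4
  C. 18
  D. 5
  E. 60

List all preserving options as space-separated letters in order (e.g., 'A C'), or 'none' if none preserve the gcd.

Old gcd = 4; gcd of others (without N[4]) = 4
New gcd for candidate v: gcd(4, v). Preserves old gcd iff gcd(4, v) = 4.
  Option A: v=12, gcd(4,12)=4 -> preserves
  Option B: v=4, gcd(4,4)=4 -> preserves
  Option C: v=18, gcd(4,18)=2 -> changes
  Option D: v=5, gcd(4,5)=1 -> changes
  Option E: v=60, gcd(4,60)=4 -> preserves

Answer: A B E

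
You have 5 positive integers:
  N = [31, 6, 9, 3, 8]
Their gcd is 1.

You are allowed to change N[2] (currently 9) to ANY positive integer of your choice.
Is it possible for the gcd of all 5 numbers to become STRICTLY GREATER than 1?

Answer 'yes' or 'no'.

Current gcd = 1
gcd of all OTHER numbers (without N[2]=9): gcd([31, 6, 3, 8]) = 1
The new gcd after any change is gcd(1, new_value).
This can be at most 1.
Since 1 = old gcd 1, the gcd can only stay the same or decrease.

Answer: no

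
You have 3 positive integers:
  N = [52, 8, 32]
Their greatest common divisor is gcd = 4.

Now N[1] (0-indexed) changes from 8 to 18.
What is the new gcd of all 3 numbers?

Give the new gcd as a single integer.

Numbers: [52, 8, 32], gcd = 4
Change: index 1, 8 -> 18
gcd of the OTHER numbers (without index 1): gcd([52, 32]) = 4
New gcd = gcd(g_others, new_val) = gcd(4, 18) = 2

Answer: 2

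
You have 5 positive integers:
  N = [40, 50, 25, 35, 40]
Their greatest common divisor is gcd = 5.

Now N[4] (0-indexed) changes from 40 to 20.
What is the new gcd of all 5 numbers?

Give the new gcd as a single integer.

Numbers: [40, 50, 25, 35, 40], gcd = 5
Change: index 4, 40 -> 20
gcd of the OTHER numbers (without index 4): gcd([40, 50, 25, 35]) = 5
New gcd = gcd(g_others, new_val) = gcd(5, 20) = 5

Answer: 5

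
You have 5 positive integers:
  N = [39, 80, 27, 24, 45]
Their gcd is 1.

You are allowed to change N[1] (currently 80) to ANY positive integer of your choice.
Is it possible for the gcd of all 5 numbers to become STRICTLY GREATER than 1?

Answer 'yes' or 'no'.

Answer: yes

Derivation:
Current gcd = 1
gcd of all OTHER numbers (without N[1]=80): gcd([39, 27, 24, 45]) = 3
The new gcd after any change is gcd(3, new_value).
This can be at most 3.
Since 3 > old gcd 1, the gcd CAN increase (e.g., set N[1] = 3).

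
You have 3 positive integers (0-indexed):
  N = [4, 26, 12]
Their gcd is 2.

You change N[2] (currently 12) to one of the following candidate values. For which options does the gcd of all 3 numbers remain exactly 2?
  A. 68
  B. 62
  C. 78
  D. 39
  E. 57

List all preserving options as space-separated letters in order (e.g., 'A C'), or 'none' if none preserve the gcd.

Answer: A B C

Derivation:
Old gcd = 2; gcd of others (without N[2]) = 2
New gcd for candidate v: gcd(2, v). Preserves old gcd iff gcd(2, v) = 2.
  Option A: v=68, gcd(2,68)=2 -> preserves
  Option B: v=62, gcd(2,62)=2 -> preserves
  Option C: v=78, gcd(2,78)=2 -> preserves
  Option D: v=39, gcd(2,39)=1 -> changes
  Option E: v=57, gcd(2,57)=1 -> changes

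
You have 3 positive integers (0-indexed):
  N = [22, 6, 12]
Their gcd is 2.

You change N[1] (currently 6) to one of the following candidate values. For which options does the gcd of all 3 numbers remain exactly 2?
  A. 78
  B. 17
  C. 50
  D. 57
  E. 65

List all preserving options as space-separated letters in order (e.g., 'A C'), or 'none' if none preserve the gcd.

Answer: A C

Derivation:
Old gcd = 2; gcd of others (without N[1]) = 2
New gcd for candidate v: gcd(2, v). Preserves old gcd iff gcd(2, v) = 2.
  Option A: v=78, gcd(2,78)=2 -> preserves
  Option B: v=17, gcd(2,17)=1 -> changes
  Option C: v=50, gcd(2,50)=2 -> preserves
  Option D: v=57, gcd(2,57)=1 -> changes
  Option E: v=65, gcd(2,65)=1 -> changes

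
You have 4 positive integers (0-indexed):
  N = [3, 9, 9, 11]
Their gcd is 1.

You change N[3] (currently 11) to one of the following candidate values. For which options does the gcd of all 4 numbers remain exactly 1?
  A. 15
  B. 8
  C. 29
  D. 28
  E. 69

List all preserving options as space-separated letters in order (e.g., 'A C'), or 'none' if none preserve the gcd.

Old gcd = 1; gcd of others (without N[3]) = 3
New gcd for candidate v: gcd(3, v). Preserves old gcd iff gcd(3, v) = 1.
  Option A: v=15, gcd(3,15)=3 -> changes
  Option B: v=8, gcd(3,8)=1 -> preserves
  Option C: v=29, gcd(3,29)=1 -> preserves
  Option D: v=28, gcd(3,28)=1 -> preserves
  Option E: v=69, gcd(3,69)=3 -> changes

Answer: B C D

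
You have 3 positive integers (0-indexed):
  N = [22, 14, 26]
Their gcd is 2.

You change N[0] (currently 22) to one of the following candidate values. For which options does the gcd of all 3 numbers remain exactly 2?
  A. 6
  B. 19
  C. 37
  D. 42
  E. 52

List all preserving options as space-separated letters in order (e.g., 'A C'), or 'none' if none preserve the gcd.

Old gcd = 2; gcd of others (without N[0]) = 2
New gcd for candidate v: gcd(2, v). Preserves old gcd iff gcd(2, v) = 2.
  Option A: v=6, gcd(2,6)=2 -> preserves
  Option B: v=19, gcd(2,19)=1 -> changes
  Option C: v=37, gcd(2,37)=1 -> changes
  Option D: v=42, gcd(2,42)=2 -> preserves
  Option E: v=52, gcd(2,52)=2 -> preserves

Answer: A D E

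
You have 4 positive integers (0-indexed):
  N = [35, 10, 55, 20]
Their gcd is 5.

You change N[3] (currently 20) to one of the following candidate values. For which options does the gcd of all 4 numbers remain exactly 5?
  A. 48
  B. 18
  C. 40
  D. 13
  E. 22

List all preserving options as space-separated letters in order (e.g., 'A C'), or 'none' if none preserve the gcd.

Answer: C

Derivation:
Old gcd = 5; gcd of others (without N[3]) = 5
New gcd for candidate v: gcd(5, v). Preserves old gcd iff gcd(5, v) = 5.
  Option A: v=48, gcd(5,48)=1 -> changes
  Option B: v=18, gcd(5,18)=1 -> changes
  Option C: v=40, gcd(5,40)=5 -> preserves
  Option D: v=13, gcd(5,13)=1 -> changes
  Option E: v=22, gcd(5,22)=1 -> changes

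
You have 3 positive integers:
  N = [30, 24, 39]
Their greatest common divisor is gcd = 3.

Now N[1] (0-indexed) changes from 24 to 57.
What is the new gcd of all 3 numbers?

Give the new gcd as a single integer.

Answer: 3

Derivation:
Numbers: [30, 24, 39], gcd = 3
Change: index 1, 24 -> 57
gcd of the OTHER numbers (without index 1): gcd([30, 39]) = 3
New gcd = gcd(g_others, new_val) = gcd(3, 57) = 3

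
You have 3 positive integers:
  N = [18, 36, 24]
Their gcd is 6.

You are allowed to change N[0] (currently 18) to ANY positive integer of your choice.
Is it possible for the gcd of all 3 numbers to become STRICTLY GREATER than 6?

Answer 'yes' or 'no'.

Answer: yes

Derivation:
Current gcd = 6
gcd of all OTHER numbers (without N[0]=18): gcd([36, 24]) = 12
The new gcd after any change is gcd(12, new_value).
This can be at most 12.
Since 12 > old gcd 6, the gcd CAN increase (e.g., set N[0] = 12).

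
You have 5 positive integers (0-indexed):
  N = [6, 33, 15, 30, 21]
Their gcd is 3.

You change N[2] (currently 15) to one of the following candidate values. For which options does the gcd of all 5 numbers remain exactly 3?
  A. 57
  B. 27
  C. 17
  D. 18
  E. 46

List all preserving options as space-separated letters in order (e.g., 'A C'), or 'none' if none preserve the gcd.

Old gcd = 3; gcd of others (without N[2]) = 3
New gcd for candidate v: gcd(3, v). Preserves old gcd iff gcd(3, v) = 3.
  Option A: v=57, gcd(3,57)=3 -> preserves
  Option B: v=27, gcd(3,27)=3 -> preserves
  Option C: v=17, gcd(3,17)=1 -> changes
  Option D: v=18, gcd(3,18)=3 -> preserves
  Option E: v=46, gcd(3,46)=1 -> changes

Answer: A B D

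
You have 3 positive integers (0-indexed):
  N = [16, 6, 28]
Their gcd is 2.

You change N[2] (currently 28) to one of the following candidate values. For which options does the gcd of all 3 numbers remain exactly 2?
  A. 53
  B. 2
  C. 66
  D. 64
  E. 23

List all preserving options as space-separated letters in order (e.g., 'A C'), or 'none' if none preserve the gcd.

Old gcd = 2; gcd of others (without N[2]) = 2
New gcd for candidate v: gcd(2, v). Preserves old gcd iff gcd(2, v) = 2.
  Option A: v=53, gcd(2,53)=1 -> changes
  Option B: v=2, gcd(2,2)=2 -> preserves
  Option C: v=66, gcd(2,66)=2 -> preserves
  Option D: v=64, gcd(2,64)=2 -> preserves
  Option E: v=23, gcd(2,23)=1 -> changes

Answer: B C D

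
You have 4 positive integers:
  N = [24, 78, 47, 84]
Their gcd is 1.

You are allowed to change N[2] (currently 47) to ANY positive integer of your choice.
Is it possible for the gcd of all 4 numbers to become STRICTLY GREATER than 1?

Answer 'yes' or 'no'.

Current gcd = 1
gcd of all OTHER numbers (without N[2]=47): gcd([24, 78, 84]) = 6
The new gcd after any change is gcd(6, new_value).
This can be at most 6.
Since 6 > old gcd 1, the gcd CAN increase (e.g., set N[2] = 6).

Answer: yes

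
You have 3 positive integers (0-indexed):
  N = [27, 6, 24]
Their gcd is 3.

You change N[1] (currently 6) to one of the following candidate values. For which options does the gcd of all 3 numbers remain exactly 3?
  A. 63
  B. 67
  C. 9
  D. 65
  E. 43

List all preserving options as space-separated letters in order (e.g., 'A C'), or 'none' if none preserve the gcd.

Old gcd = 3; gcd of others (without N[1]) = 3
New gcd for candidate v: gcd(3, v). Preserves old gcd iff gcd(3, v) = 3.
  Option A: v=63, gcd(3,63)=3 -> preserves
  Option B: v=67, gcd(3,67)=1 -> changes
  Option C: v=9, gcd(3,9)=3 -> preserves
  Option D: v=65, gcd(3,65)=1 -> changes
  Option E: v=43, gcd(3,43)=1 -> changes

Answer: A C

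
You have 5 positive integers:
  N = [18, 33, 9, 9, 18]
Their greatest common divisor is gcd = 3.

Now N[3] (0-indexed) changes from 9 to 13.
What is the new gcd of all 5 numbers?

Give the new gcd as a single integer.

Answer: 1

Derivation:
Numbers: [18, 33, 9, 9, 18], gcd = 3
Change: index 3, 9 -> 13
gcd of the OTHER numbers (without index 3): gcd([18, 33, 9, 18]) = 3
New gcd = gcd(g_others, new_val) = gcd(3, 13) = 1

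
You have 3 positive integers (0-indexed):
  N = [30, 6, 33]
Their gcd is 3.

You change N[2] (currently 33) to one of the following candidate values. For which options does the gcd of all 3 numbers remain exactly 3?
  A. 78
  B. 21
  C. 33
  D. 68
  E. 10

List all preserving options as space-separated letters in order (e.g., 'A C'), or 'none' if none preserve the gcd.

Answer: B C

Derivation:
Old gcd = 3; gcd of others (without N[2]) = 6
New gcd for candidate v: gcd(6, v). Preserves old gcd iff gcd(6, v) = 3.
  Option A: v=78, gcd(6,78)=6 -> changes
  Option B: v=21, gcd(6,21)=3 -> preserves
  Option C: v=33, gcd(6,33)=3 -> preserves
  Option D: v=68, gcd(6,68)=2 -> changes
  Option E: v=10, gcd(6,10)=2 -> changes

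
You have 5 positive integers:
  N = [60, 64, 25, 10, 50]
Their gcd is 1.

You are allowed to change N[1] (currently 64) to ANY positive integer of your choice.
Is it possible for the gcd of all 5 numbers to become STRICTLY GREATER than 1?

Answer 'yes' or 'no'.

Answer: yes

Derivation:
Current gcd = 1
gcd of all OTHER numbers (without N[1]=64): gcd([60, 25, 10, 50]) = 5
The new gcd after any change is gcd(5, new_value).
This can be at most 5.
Since 5 > old gcd 1, the gcd CAN increase (e.g., set N[1] = 5).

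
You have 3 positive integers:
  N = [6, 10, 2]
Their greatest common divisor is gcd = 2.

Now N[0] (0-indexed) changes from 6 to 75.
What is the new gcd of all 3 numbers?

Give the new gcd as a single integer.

Numbers: [6, 10, 2], gcd = 2
Change: index 0, 6 -> 75
gcd of the OTHER numbers (without index 0): gcd([10, 2]) = 2
New gcd = gcd(g_others, new_val) = gcd(2, 75) = 1

Answer: 1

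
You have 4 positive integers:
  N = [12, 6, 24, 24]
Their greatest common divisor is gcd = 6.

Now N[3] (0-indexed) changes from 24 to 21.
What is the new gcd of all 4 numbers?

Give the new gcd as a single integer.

Answer: 3

Derivation:
Numbers: [12, 6, 24, 24], gcd = 6
Change: index 3, 24 -> 21
gcd of the OTHER numbers (without index 3): gcd([12, 6, 24]) = 6
New gcd = gcd(g_others, new_val) = gcd(6, 21) = 3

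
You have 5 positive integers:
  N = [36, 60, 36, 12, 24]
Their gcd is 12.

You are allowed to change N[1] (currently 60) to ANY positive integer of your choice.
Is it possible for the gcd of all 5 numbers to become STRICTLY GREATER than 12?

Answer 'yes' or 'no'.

Answer: no

Derivation:
Current gcd = 12
gcd of all OTHER numbers (without N[1]=60): gcd([36, 36, 12, 24]) = 12
The new gcd after any change is gcd(12, new_value).
This can be at most 12.
Since 12 = old gcd 12, the gcd can only stay the same or decrease.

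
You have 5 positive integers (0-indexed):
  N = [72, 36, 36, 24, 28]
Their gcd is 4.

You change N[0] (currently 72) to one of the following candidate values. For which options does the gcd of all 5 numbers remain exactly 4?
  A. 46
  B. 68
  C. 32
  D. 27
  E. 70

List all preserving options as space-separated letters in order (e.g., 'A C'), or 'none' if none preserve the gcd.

Old gcd = 4; gcd of others (without N[0]) = 4
New gcd for candidate v: gcd(4, v). Preserves old gcd iff gcd(4, v) = 4.
  Option A: v=46, gcd(4,46)=2 -> changes
  Option B: v=68, gcd(4,68)=4 -> preserves
  Option C: v=32, gcd(4,32)=4 -> preserves
  Option D: v=27, gcd(4,27)=1 -> changes
  Option E: v=70, gcd(4,70)=2 -> changes

Answer: B C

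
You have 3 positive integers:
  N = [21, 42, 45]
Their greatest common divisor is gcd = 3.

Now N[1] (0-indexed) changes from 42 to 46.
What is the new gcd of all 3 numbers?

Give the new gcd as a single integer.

Numbers: [21, 42, 45], gcd = 3
Change: index 1, 42 -> 46
gcd of the OTHER numbers (without index 1): gcd([21, 45]) = 3
New gcd = gcd(g_others, new_val) = gcd(3, 46) = 1

Answer: 1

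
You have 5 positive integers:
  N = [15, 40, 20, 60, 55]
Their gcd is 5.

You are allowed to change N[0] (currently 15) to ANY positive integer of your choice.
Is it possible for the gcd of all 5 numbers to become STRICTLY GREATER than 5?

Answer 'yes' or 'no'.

Answer: no

Derivation:
Current gcd = 5
gcd of all OTHER numbers (without N[0]=15): gcd([40, 20, 60, 55]) = 5
The new gcd after any change is gcd(5, new_value).
This can be at most 5.
Since 5 = old gcd 5, the gcd can only stay the same or decrease.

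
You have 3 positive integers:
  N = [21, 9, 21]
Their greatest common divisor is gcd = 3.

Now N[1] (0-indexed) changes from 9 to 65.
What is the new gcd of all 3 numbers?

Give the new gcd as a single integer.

Answer: 1

Derivation:
Numbers: [21, 9, 21], gcd = 3
Change: index 1, 9 -> 65
gcd of the OTHER numbers (without index 1): gcd([21, 21]) = 21
New gcd = gcd(g_others, new_val) = gcd(21, 65) = 1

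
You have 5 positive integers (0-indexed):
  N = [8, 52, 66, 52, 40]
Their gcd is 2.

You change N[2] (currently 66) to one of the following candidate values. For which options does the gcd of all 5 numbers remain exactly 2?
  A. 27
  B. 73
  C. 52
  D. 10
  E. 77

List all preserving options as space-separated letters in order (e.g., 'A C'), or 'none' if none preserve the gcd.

Old gcd = 2; gcd of others (without N[2]) = 4
New gcd for candidate v: gcd(4, v). Preserves old gcd iff gcd(4, v) = 2.
  Option A: v=27, gcd(4,27)=1 -> changes
  Option B: v=73, gcd(4,73)=1 -> changes
  Option C: v=52, gcd(4,52)=4 -> changes
  Option D: v=10, gcd(4,10)=2 -> preserves
  Option E: v=77, gcd(4,77)=1 -> changes

Answer: D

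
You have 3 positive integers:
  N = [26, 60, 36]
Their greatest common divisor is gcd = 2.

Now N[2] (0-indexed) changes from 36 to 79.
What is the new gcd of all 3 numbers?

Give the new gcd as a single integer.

Answer: 1

Derivation:
Numbers: [26, 60, 36], gcd = 2
Change: index 2, 36 -> 79
gcd of the OTHER numbers (without index 2): gcd([26, 60]) = 2
New gcd = gcd(g_others, new_val) = gcd(2, 79) = 1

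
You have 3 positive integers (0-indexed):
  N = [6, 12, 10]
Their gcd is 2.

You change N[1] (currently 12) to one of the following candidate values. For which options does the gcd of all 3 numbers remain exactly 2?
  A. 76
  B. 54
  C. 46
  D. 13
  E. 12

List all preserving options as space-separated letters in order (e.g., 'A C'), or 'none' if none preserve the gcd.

Old gcd = 2; gcd of others (without N[1]) = 2
New gcd for candidate v: gcd(2, v). Preserves old gcd iff gcd(2, v) = 2.
  Option A: v=76, gcd(2,76)=2 -> preserves
  Option B: v=54, gcd(2,54)=2 -> preserves
  Option C: v=46, gcd(2,46)=2 -> preserves
  Option D: v=13, gcd(2,13)=1 -> changes
  Option E: v=12, gcd(2,12)=2 -> preserves

Answer: A B C E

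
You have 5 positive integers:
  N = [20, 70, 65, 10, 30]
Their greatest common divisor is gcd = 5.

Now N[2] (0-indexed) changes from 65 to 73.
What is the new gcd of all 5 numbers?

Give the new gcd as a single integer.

Answer: 1

Derivation:
Numbers: [20, 70, 65, 10, 30], gcd = 5
Change: index 2, 65 -> 73
gcd of the OTHER numbers (without index 2): gcd([20, 70, 10, 30]) = 10
New gcd = gcd(g_others, new_val) = gcd(10, 73) = 1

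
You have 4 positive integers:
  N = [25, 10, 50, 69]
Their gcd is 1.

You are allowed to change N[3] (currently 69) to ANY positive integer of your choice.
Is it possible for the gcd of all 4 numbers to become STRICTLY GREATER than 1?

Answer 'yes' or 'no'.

Answer: yes

Derivation:
Current gcd = 1
gcd of all OTHER numbers (without N[3]=69): gcd([25, 10, 50]) = 5
The new gcd after any change is gcd(5, new_value).
This can be at most 5.
Since 5 > old gcd 1, the gcd CAN increase (e.g., set N[3] = 5).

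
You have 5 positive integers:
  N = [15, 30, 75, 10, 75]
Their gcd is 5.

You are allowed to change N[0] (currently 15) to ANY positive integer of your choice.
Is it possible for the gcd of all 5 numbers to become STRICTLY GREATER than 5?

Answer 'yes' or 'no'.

Current gcd = 5
gcd of all OTHER numbers (without N[0]=15): gcd([30, 75, 10, 75]) = 5
The new gcd after any change is gcd(5, new_value).
This can be at most 5.
Since 5 = old gcd 5, the gcd can only stay the same or decrease.

Answer: no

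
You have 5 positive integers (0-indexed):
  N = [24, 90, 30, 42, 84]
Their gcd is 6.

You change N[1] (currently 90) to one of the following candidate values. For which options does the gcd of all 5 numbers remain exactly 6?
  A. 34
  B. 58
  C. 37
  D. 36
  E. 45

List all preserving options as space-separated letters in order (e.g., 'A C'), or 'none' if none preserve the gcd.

Old gcd = 6; gcd of others (without N[1]) = 6
New gcd for candidate v: gcd(6, v). Preserves old gcd iff gcd(6, v) = 6.
  Option A: v=34, gcd(6,34)=2 -> changes
  Option B: v=58, gcd(6,58)=2 -> changes
  Option C: v=37, gcd(6,37)=1 -> changes
  Option D: v=36, gcd(6,36)=6 -> preserves
  Option E: v=45, gcd(6,45)=3 -> changes

Answer: D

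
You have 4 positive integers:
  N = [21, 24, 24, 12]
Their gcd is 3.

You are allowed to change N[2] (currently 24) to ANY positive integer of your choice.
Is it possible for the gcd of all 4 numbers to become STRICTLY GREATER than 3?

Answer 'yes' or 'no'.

Answer: no

Derivation:
Current gcd = 3
gcd of all OTHER numbers (without N[2]=24): gcd([21, 24, 12]) = 3
The new gcd after any change is gcd(3, new_value).
This can be at most 3.
Since 3 = old gcd 3, the gcd can only stay the same or decrease.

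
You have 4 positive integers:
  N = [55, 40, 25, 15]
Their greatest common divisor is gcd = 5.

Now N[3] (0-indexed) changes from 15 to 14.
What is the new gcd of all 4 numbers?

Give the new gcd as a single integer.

Numbers: [55, 40, 25, 15], gcd = 5
Change: index 3, 15 -> 14
gcd of the OTHER numbers (without index 3): gcd([55, 40, 25]) = 5
New gcd = gcd(g_others, new_val) = gcd(5, 14) = 1

Answer: 1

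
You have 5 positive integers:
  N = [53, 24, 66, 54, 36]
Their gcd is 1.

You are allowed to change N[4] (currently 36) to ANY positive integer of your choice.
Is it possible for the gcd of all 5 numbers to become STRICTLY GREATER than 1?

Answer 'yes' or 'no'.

Current gcd = 1
gcd of all OTHER numbers (without N[4]=36): gcd([53, 24, 66, 54]) = 1
The new gcd after any change is gcd(1, new_value).
This can be at most 1.
Since 1 = old gcd 1, the gcd can only stay the same or decrease.

Answer: no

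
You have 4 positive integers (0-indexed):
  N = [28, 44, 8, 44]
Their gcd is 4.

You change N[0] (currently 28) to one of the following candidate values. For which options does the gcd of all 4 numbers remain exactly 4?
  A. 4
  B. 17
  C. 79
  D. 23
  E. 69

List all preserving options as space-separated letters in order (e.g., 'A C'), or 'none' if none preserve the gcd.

Old gcd = 4; gcd of others (without N[0]) = 4
New gcd for candidate v: gcd(4, v). Preserves old gcd iff gcd(4, v) = 4.
  Option A: v=4, gcd(4,4)=4 -> preserves
  Option B: v=17, gcd(4,17)=1 -> changes
  Option C: v=79, gcd(4,79)=1 -> changes
  Option D: v=23, gcd(4,23)=1 -> changes
  Option E: v=69, gcd(4,69)=1 -> changes

Answer: A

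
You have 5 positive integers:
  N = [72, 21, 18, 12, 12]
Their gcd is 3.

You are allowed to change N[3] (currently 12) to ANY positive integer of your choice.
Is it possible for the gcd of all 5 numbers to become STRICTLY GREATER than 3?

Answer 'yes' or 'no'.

Current gcd = 3
gcd of all OTHER numbers (without N[3]=12): gcd([72, 21, 18, 12]) = 3
The new gcd after any change is gcd(3, new_value).
This can be at most 3.
Since 3 = old gcd 3, the gcd can only stay the same or decrease.

Answer: no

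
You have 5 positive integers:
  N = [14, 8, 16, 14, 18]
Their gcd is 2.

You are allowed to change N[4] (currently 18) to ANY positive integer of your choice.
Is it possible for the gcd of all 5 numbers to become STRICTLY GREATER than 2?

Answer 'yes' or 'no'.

Current gcd = 2
gcd of all OTHER numbers (without N[4]=18): gcd([14, 8, 16, 14]) = 2
The new gcd after any change is gcd(2, new_value).
This can be at most 2.
Since 2 = old gcd 2, the gcd can only stay the same or decrease.

Answer: no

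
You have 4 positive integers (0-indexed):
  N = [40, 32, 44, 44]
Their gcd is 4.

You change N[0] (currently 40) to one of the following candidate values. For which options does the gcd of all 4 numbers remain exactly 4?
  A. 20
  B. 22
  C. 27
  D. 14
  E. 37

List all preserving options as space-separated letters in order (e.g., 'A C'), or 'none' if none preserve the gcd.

Answer: A

Derivation:
Old gcd = 4; gcd of others (without N[0]) = 4
New gcd for candidate v: gcd(4, v). Preserves old gcd iff gcd(4, v) = 4.
  Option A: v=20, gcd(4,20)=4 -> preserves
  Option B: v=22, gcd(4,22)=2 -> changes
  Option C: v=27, gcd(4,27)=1 -> changes
  Option D: v=14, gcd(4,14)=2 -> changes
  Option E: v=37, gcd(4,37)=1 -> changes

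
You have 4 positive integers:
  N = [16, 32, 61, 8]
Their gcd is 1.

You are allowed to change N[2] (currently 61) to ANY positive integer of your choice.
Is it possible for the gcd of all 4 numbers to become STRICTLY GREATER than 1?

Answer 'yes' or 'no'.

Current gcd = 1
gcd of all OTHER numbers (without N[2]=61): gcd([16, 32, 8]) = 8
The new gcd after any change is gcd(8, new_value).
This can be at most 8.
Since 8 > old gcd 1, the gcd CAN increase (e.g., set N[2] = 8).

Answer: yes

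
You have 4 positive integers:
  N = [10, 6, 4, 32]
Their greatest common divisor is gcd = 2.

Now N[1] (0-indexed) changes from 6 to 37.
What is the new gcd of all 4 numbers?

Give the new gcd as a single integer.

Answer: 1

Derivation:
Numbers: [10, 6, 4, 32], gcd = 2
Change: index 1, 6 -> 37
gcd of the OTHER numbers (without index 1): gcd([10, 4, 32]) = 2
New gcd = gcd(g_others, new_val) = gcd(2, 37) = 1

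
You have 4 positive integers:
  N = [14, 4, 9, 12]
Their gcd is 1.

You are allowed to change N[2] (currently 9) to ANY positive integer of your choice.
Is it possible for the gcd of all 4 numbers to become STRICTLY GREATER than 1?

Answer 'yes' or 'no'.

Answer: yes

Derivation:
Current gcd = 1
gcd of all OTHER numbers (without N[2]=9): gcd([14, 4, 12]) = 2
The new gcd after any change is gcd(2, new_value).
This can be at most 2.
Since 2 > old gcd 1, the gcd CAN increase (e.g., set N[2] = 2).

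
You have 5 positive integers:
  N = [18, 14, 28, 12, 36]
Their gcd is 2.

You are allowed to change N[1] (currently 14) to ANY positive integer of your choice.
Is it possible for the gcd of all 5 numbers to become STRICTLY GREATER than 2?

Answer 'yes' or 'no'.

Answer: no

Derivation:
Current gcd = 2
gcd of all OTHER numbers (without N[1]=14): gcd([18, 28, 12, 36]) = 2
The new gcd after any change is gcd(2, new_value).
This can be at most 2.
Since 2 = old gcd 2, the gcd can only stay the same or decrease.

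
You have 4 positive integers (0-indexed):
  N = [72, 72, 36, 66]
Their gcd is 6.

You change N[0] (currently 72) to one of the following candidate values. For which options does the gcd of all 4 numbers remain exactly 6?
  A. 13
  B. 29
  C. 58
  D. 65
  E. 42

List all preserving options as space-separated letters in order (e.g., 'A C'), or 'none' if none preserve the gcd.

Old gcd = 6; gcd of others (without N[0]) = 6
New gcd for candidate v: gcd(6, v). Preserves old gcd iff gcd(6, v) = 6.
  Option A: v=13, gcd(6,13)=1 -> changes
  Option B: v=29, gcd(6,29)=1 -> changes
  Option C: v=58, gcd(6,58)=2 -> changes
  Option D: v=65, gcd(6,65)=1 -> changes
  Option E: v=42, gcd(6,42)=6 -> preserves

Answer: E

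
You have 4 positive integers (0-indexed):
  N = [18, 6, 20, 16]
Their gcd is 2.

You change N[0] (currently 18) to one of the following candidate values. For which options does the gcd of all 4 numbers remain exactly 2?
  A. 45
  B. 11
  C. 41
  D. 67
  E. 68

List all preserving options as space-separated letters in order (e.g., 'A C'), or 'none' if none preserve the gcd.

Answer: E

Derivation:
Old gcd = 2; gcd of others (without N[0]) = 2
New gcd for candidate v: gcd(2, v). Preserves old gcd iff gcd(2, v) = 2.
  Option A: v=45, gcd(2,45)=1 -> changes
  Option B: v=11, gcd(2,11)=1 -> changes
  Option C: v=41, gcd(2,41)=1 -> changes
  Option D: v=67, gcd(2,67)=1 -> changes
  Option E: v=68, gcd(2,68)=2 -> preserves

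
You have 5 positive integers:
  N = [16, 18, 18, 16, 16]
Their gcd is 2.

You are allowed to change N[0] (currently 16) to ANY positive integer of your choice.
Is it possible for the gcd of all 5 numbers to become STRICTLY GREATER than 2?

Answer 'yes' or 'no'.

Current gcd = 2
gcd of all OTHER numbers (without N[0]=16): gcd([18, 18, 16, 16]) = 2
The new gcd after any change is gcd(2, new_value).
This can be at most 2.
Since 2 = old gcd 2, the gcd can only stay the same or decrease.

Answer: no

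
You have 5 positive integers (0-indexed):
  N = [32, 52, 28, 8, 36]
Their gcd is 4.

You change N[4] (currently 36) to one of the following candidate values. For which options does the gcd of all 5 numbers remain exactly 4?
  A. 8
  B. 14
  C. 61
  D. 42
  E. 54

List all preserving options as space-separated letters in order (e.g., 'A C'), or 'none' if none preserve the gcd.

Answer: A

Derivation:
Old gcd = 4; gcd of others (without N[4]) = 4
New gcd for candidate v: gcd(4, v). Preserves old gcd iff gcd(4, v) = 4.
  Option A: v=8, gcd(4,8)=4 -> preserves
  Option B: v=14, gcd(4,14)=2 -> changes
  Option C: v=61, gcd(4,61)=1 -> changes
  Option D: v=42, gcd(4,42)=2 -> changes
  Option E: v=54, gcd(4,54)=2 -> changes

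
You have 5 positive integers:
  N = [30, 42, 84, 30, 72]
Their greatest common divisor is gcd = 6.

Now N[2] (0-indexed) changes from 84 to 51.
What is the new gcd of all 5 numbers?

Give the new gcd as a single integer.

Numbers: [30, 42, 84, 30, 72], gcd = 6
Change: index 2, 84 -> 51
gcd of the OTHER numbers (without index 2): gcd([30, 42, 30, 72]) = 6
New gcd = gcd(g_others, new_val) = gcd(6, 51) = 3

Answer: 3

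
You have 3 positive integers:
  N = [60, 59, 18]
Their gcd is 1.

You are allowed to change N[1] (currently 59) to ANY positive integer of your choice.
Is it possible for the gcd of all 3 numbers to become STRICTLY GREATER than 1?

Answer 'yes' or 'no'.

Current gcd = 1
gcd of all OTHER numbers (without N[1]=59): gcd([60, 18]) = 6
The new gcd after any change is gcd(6, new_value).
This can be at most 6.
Since 6 > old gcd 1, the gcd CAN increase (e.g., set N[1] = 6).

Answer: yes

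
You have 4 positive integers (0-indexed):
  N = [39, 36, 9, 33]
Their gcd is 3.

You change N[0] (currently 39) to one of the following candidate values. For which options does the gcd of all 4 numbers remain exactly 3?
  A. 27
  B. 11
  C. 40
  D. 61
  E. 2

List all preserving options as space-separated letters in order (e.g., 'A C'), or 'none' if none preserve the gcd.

Old gcd = 3; gcd of others (without N[0]) = 3
New gcd for candidate v: gcd(3, v). Preserves old gcd iff gcd(3, v) = 3.
  Option A: v=27, gcd(3,27)=3 -> preserves
  Option B: v=11, gcd(3,11)=1 -> changes
  Option C: v=40, gcd(3,40)=1 -> changes
  Option D: v=61, gcd(3,61)=1 -> changes
  Option E: v=2, gcd(3,2)=1 -> changes

Answer: A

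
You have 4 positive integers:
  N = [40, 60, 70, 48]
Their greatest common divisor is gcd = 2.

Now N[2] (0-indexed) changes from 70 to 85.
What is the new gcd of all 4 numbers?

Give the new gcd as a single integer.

Numbers: [40, 60, 70, 48], gcd = 2
Change: index 2, 70 -> 85
gcd of the OTHER numbers (without index 2): gcd([40, 60, 48]) = 4
New gcd = gcd(g_others, new_val) = gcd(4, 85) = 1

Answer: 1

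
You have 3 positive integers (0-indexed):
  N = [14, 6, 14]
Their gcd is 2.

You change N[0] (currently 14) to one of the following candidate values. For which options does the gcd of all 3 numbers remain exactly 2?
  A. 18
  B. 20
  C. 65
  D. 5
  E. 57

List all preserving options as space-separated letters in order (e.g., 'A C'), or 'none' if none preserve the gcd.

Old gcd = 2; gcd of others (without N[0]) = 2
New gcd for candidate v: gcd(2, v). Preserves old gcd iff gcd(2, v) = 2.
  Option A: v=18, gcd(2,18)=2 -> preserves
  Option B: v=20, gcd(2,20)=2 -> preserves
  Option C: v=65, gcd(2,65)=1 -> changes
  Option D: v=5, gcd(2,5)=1 -> changes
  Option E: v=57, gcd(2,57)=1 -> changes

Answer: A B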